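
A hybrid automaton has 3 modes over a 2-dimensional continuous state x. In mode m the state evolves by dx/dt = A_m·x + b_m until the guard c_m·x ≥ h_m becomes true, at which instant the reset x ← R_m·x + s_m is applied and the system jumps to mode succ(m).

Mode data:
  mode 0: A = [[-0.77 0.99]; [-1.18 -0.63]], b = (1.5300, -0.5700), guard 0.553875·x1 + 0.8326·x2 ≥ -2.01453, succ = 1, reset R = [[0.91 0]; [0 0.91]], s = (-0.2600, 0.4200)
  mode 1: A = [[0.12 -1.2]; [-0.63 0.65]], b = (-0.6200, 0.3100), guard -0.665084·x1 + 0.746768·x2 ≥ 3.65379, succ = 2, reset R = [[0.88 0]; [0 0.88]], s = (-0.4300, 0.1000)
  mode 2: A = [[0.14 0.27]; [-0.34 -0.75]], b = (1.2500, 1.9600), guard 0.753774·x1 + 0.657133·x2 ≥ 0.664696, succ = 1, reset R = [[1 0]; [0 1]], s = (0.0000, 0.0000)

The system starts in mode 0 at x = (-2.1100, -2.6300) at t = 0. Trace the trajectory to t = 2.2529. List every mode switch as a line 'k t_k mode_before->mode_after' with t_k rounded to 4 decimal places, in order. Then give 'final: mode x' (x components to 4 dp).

1 0.4470 0->1
2 1.9064 1->2
final: 2 -2.9570 2.2697

Mode 0: guard c·x = -2.0145 hit at Δt = 0.4470 (t = 0.4470), x⁻ = (-1.6264, -1.3376) → reset → x⁺ = (-1.7400, -0.7972), jump to mode 1
Mode 1: guard c·x = 3.6538 hit at Δt = 1.4594 (t = 1.9064), x⁻ = (-3.4024, 1.8626) → reset → x⁺ = (-3.4241, 1.7391), jump to mode 2
Mode 2: flow for 0.3465 to horizon, guard not reached → x = (-2.9570, 2.2697)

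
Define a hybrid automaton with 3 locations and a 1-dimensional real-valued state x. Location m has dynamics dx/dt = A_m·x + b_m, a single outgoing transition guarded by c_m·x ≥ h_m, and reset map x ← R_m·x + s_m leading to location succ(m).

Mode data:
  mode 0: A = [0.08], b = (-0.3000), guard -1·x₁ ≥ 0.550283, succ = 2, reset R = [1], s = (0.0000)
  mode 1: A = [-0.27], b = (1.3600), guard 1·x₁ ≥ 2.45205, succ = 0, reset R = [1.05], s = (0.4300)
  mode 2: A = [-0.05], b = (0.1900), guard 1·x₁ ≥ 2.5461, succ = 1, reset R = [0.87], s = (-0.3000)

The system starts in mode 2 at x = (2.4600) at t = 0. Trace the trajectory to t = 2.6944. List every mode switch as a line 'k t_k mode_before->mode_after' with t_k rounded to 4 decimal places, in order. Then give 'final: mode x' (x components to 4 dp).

1 1.3282 2->1
2 2.0272 1->0
final: 0 2.9638

Mode 2: guard c·x = 2.5461 hit at Δt = 1.3282 (t = 1.3282), x⁻ = (2.5461) → reset → x⁺ = (1.9151), jump to mode 1
Mode 1: guard c·x = 2.4520 hit at Δt = 0.6990 (t = 2.0272), x⁻ = (2.4520) → reset → x⁺ = (3.0047), jump to mode 0
Mode 0: flow for 0.6672 to horizon, guard not reached → x = (2.9638)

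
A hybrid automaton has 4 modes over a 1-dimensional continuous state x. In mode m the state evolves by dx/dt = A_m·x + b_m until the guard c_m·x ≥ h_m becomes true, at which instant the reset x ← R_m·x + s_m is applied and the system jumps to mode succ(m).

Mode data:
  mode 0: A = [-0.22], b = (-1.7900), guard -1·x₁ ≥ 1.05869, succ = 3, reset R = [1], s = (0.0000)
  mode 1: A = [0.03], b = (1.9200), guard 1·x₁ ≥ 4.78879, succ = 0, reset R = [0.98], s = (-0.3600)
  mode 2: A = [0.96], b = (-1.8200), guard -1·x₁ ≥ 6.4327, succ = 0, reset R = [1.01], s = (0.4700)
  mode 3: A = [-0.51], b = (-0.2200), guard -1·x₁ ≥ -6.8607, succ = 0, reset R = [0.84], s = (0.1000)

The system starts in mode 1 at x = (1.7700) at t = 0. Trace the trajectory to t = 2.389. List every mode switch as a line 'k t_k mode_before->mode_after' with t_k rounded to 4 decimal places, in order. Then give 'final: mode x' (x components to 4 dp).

Mode 1: guard c·x = 4.7888 hit at Δt = 1.4959 (t = 1.4959), x⁻ = (4.7888) → reset → x⁺ = (4.3330), jump to mode 0
Mode 0: flow for 0.8931 to horizon, guard not reached → x = (2.1087)

1 1.4959 1->0
final: 0 2.1087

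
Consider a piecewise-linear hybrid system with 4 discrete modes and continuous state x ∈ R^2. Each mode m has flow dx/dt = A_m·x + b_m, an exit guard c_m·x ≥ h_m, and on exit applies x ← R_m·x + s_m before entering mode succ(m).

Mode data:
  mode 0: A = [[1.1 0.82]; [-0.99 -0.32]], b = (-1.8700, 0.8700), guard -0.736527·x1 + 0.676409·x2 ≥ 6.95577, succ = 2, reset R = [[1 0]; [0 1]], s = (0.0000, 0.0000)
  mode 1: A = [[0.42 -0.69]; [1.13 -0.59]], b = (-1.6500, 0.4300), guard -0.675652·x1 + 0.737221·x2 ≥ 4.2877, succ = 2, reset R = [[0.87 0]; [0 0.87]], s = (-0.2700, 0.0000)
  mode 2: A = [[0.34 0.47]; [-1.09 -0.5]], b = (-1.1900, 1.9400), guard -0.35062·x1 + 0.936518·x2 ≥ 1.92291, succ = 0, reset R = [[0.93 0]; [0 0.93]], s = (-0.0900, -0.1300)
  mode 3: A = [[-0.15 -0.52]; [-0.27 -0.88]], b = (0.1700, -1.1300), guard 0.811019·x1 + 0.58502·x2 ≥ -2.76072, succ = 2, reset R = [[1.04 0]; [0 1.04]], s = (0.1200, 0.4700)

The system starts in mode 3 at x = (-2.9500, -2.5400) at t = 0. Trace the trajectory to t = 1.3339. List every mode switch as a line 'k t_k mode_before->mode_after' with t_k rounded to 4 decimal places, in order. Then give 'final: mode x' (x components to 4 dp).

1 0.5132 3->2
2 0.9825 2->0
final: 0 -4.6946 2.1758

Mode 3: guard c·x = -2.7607 hit at Δt = 0.5132 (t = 0.5132), x⁻ = (-2.0998, -1.8080) → reset → x⁺ = (-2.0638, -1.4103), jump to mode 2
Mode 2: guard c·x = 1.9229 hit at Δt = 0.4693 (t = 0.9825), x⁻ = (-3.0951, 0.8945) → reset → x⁺ = (-2.9684, 0.7019), jump to mode 0
Mode 0: flow for 0.3514 to horizon, guard not reached → x = (-4.6946, 2.1758)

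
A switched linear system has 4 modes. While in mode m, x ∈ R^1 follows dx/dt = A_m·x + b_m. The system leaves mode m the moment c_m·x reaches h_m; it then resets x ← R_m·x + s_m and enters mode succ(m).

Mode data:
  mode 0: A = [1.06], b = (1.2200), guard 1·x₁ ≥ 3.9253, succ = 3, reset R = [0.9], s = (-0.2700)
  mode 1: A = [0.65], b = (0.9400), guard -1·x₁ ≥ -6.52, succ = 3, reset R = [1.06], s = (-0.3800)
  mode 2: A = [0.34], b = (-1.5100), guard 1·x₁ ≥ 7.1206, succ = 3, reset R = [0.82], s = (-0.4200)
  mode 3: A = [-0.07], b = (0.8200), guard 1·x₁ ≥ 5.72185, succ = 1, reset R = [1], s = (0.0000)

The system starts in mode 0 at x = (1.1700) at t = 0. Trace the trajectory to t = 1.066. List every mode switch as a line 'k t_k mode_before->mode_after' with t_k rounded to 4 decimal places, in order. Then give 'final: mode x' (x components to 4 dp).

1 0.7383 0->3
final: 3 3.4544

Mode 0: guard c·x = 3.9253 hit at Δt = 0.7383 (t = 0.7383), x⁻ = (3.9253) → reset → x⁺ = (3.2628), jump to mode 3
Mode 3: flow for 0.3277 to horizon, guard not reached → x = (3.4544)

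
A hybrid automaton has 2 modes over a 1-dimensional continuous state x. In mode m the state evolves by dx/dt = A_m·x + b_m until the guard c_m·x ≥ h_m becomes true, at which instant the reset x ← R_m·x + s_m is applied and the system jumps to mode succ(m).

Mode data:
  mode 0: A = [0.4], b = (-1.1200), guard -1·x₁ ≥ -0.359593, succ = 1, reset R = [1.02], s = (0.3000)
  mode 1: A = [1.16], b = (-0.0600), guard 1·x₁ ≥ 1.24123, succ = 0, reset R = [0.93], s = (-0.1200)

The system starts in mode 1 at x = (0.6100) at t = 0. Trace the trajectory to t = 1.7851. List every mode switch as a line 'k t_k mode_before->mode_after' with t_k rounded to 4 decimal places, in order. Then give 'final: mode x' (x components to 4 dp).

1 0.6521 1->0
2 1.4612 0->1
final: 1 0.9473

Mode 1: guard c·x = 1.2412 hit at Δt = 0.6521 (t = 0.6521), x⁻ = (1.2412) → reset → x⁺ = (1.0343), jump to mode 0
Mode 0: guard c·x = -0.3596 hit at Δt = 0.8091 (t = 1.4612), x⁻ = (0.3596) → reset → x⁺ = (0.6668), jump to mode 1
Mode 1: flow for 0.3239 to horizon, guard not reached → x = (0.9473)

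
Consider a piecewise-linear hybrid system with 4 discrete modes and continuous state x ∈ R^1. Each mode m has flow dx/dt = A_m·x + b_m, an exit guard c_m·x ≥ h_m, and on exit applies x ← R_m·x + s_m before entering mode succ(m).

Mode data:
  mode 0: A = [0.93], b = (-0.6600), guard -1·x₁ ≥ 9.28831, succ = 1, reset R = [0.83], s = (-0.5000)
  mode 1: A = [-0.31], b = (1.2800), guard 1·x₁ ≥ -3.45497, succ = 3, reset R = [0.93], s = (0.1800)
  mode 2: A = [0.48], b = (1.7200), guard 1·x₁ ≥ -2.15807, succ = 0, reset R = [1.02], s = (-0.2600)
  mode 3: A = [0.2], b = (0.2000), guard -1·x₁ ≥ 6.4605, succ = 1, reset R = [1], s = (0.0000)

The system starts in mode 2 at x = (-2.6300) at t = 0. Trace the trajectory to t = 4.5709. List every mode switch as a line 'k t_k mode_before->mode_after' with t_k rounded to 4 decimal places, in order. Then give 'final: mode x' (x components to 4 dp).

1 0.8378 2->0
2 2.0726 0->1
3 3.6425 1->3
final: 3 -3.4479

Mode 2: guard c·x = -2.1581 hit at Δt = 0.8378 (t = 0.8378), x⁻ = (-2.1581) → reset → x⁺ = (-2.4612), jump to mode 0
Mode 0: guard c·x = 9.2883 hit at Δt = 1.2348 (t = 2.0726), x⁻ = (-9.2883) → reset → x⁺ = (-8.2093), jump to mode 1
Mode 1: guard c·x = -3.4550 hit at Δt = 1.5699 (t = 3.6425), x⁻ = (-3.4550) → reset → x⁺ = (-3.0331), jump to mode 3
Mode 3: flow for 0.9284 to horizon, guard not reached → x = (-3.4479)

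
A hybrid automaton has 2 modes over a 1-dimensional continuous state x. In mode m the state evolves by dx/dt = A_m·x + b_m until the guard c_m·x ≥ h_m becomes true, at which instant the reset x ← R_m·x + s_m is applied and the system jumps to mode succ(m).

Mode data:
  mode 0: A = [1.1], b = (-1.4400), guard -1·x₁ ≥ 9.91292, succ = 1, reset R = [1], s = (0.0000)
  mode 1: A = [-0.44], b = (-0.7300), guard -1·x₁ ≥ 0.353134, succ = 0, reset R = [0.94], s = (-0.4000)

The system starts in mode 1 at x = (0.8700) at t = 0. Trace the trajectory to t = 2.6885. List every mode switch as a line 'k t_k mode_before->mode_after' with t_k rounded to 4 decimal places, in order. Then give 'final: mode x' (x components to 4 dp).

Mode 1: guard c·x = 0.3531 hit at Δt = 1.5021 (t = 1.5021), x⁻ = (-0.3531) → reset → x⁺ = (-0.7319), jump to mode 0
Mode 0: flow for 1.1864 to horizon, guard not reached → x = (-6.2179)

1 1.5021 1->0
final: 0 -6.2179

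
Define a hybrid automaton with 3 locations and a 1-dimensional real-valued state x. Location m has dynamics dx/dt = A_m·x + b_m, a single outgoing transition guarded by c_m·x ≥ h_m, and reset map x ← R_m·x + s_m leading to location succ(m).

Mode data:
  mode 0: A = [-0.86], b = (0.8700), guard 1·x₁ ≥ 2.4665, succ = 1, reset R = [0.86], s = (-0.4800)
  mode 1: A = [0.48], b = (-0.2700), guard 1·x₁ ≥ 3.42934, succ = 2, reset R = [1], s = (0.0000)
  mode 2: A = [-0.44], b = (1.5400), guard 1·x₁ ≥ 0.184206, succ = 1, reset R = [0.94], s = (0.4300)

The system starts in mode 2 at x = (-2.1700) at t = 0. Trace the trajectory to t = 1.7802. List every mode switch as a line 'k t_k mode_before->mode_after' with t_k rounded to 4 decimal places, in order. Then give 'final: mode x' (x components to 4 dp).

1 1.2193 2->1
final: 1 0.6157

Mode 2: guard c·x = 0.1842 hit at Δt = 1.2193 (t = 1.2193), x⁻ = (0.1842) → reset → x⁺ = (0.6032), jump to mode 1
Mode 1: flow for 0.5609 to horizon, guard not reached → x = (0.6157)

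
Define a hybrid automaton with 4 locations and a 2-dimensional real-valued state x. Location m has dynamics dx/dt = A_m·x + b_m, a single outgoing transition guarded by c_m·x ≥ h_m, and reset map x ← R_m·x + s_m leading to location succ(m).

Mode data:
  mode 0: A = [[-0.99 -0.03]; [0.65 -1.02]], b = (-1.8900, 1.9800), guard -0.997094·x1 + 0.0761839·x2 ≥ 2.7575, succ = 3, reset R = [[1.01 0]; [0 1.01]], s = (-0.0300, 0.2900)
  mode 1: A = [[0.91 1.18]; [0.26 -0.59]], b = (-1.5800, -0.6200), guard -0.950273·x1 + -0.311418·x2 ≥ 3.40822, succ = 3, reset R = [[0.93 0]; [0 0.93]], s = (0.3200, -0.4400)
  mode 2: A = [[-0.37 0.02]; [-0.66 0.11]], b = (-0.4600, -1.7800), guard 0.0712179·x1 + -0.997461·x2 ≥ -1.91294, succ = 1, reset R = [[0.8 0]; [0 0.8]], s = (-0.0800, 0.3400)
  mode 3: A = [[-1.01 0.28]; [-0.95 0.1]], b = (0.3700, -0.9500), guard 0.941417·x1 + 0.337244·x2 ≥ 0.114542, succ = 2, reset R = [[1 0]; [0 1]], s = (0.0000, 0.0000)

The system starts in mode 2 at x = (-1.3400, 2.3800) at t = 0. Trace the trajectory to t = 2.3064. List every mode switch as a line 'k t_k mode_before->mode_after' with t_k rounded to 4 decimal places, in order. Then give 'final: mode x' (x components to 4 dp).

1 0.8112 2->1
2 1.8777 1->3
final: 3 -1.8406 0.1587

Mode 2: guard c·x = -1.9129 hit at Δt = 0.8112 (t = 0.8112), x⁻ = (-1.2855, 1.8260) → reset → x⁺ = (-1.1084, 1.8008), jump to mode 1
Mode 1: guard c·x = 3.4082 hit at Δt = 1.0665 (t = 1.8777), x⁻ = (-3.5984, 0.0362) → reset → x⁺ = (-3.0265, -0.4064), jump to mode 3
Mode 3: flow for 0.4287 to horizon, guard not reached → x = (-1.8406, 0.1587)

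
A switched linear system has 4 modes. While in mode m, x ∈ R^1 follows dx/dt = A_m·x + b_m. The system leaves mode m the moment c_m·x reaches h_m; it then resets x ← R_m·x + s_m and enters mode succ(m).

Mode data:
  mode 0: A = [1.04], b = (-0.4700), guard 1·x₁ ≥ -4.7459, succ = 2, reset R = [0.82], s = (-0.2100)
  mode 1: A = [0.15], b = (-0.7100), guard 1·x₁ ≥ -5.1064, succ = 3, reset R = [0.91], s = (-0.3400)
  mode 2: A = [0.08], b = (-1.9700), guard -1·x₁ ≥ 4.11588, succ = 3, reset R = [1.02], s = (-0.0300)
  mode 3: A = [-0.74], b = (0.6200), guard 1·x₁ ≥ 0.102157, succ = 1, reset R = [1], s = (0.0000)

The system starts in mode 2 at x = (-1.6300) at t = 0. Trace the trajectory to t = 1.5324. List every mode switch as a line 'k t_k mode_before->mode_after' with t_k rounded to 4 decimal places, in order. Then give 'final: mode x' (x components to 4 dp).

Mode 2: guard c·x = 4.1159 hit at Δt = 1.1308 (t = 1.1308), x⁻ = (-4.1159) → reset → x⁺ = (-4.2282), jump to mode 3
Mode 3: flow for 0.4016 to horizon, guard not reached → x = (-2.9258)

1 1.1308 2->3
final: 3 -2.9258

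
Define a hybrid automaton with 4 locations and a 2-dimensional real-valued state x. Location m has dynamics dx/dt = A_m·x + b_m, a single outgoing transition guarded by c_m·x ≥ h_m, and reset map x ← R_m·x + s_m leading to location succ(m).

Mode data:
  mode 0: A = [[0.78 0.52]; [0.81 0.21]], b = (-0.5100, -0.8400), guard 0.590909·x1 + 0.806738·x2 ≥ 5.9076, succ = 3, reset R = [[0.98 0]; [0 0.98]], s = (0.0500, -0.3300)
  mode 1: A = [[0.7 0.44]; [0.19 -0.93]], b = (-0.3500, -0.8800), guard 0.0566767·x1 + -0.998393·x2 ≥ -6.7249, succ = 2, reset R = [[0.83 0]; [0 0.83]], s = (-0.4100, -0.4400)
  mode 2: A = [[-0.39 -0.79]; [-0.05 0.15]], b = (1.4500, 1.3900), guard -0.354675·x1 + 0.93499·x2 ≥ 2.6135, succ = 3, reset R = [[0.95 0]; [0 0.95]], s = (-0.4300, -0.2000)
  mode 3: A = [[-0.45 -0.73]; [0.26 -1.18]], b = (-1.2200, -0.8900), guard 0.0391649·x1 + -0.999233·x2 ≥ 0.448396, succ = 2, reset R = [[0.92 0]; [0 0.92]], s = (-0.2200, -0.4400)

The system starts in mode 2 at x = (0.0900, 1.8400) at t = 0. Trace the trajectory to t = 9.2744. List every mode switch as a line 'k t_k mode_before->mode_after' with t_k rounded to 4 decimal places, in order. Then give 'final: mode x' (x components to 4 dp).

Mode 2: guard c·x = 2.6135 hit at Δt = 0.5284 (t = 0.5284), x⁻ = (-0.1046, 2.7555) → reset → x⁺ = (-0.5294, 2.4177), jump to mode 3
Mode 3: guard c·x = 0.4484 hit at Δt = 1.4941 (t = 2.0225), x⁻ = (-1.9279, -0.5243) → reset → x⁺ = (-1.9936, -0.9224), jump to mode 2
Mode 2: guard c·x = 2.6135 hit at Δt = 2.4535 (t = 4.4760), x⁻ = (0.0861, 2.8279) → reset → x⁺ = (-0.3482, 2.4865), jump to mode 3
Mode 3: guard c·x = 0.4484 hit at Δt = 1.5281 (t = 6.0040), x⁻ = (-1.8709, -0.5221) → reset → x⁺ = (-1.9412, -0.9203), jump to mode 2
Mode 2: guard c·x = 2.6135 hit at Δt = 2.4582 (t = 8.4622), x⁻ = (0.1030, 2.8343) → reset → x⁺ = (-0.3322, 2.4926), jump to mode 3
Mode 3: flow for 0.8122 to horizon, guard not reached → x = (-1.6534, 0.3228)

1 0.5284 2->3
2 2.0225 3->2
3 4.4760 2->3
4 6.0040 3->2
5 8.4622 2->3
final: 3 -1.6534 0.3228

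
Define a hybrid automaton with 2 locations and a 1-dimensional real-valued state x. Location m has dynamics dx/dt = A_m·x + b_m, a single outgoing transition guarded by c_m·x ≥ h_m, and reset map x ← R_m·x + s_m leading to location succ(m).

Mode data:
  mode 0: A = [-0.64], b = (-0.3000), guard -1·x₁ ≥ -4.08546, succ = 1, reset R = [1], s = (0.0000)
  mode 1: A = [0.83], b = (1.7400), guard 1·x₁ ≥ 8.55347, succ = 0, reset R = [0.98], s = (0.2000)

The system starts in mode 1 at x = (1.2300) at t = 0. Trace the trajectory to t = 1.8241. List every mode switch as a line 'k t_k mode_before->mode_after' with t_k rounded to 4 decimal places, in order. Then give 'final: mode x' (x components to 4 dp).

1 1.4020 1->0
final: 0 6.4397

Mode 1: guard c·x = 8.5535 hit at Δt = 1.4020 (t = 1.4020), x⁻ = (8.5535) → reset → x⁺ = (8.5824), jump to mode 0
Mode 0: flow for 0.4221 to horizon, guard not reached → x = (6.4397)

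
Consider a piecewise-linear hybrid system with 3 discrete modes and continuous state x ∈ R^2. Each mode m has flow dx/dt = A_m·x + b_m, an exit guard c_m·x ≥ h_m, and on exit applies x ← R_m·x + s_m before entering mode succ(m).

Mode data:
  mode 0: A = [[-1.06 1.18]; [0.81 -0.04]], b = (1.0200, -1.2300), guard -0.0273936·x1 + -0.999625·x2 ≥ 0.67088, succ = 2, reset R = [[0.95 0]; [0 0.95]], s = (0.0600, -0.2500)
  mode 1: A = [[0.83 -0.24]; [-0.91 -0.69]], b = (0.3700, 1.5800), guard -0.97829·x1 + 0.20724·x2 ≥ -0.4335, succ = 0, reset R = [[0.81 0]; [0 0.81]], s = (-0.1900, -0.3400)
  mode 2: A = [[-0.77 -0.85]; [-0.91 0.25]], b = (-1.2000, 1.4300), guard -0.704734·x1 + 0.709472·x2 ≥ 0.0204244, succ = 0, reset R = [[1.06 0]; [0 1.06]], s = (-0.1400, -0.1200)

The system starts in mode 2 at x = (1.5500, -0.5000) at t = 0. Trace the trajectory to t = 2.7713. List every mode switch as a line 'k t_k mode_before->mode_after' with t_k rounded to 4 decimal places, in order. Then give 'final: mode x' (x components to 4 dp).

Mode 2: guard c·x = 0.0204 hit at Δt = 0.9516 (t = 0.9516), x⁻ = (0.0894, 0.1176) → reset → x⁺ = (-0.0452, 0.0047), jump to mode 0
Mode 0: guard c·x = 0.6709 hit at Δt = 0.6237 (t = 1.5753), x⁻ = (0.2342, -0.6775) → reset → x⁺ = (0.2825, -0.8937), jump to mode 2
Mode 2: guard c·x = 0.0204 hit at Δt = 0.5996 (t = 2.1748), x⁻ = (-0.1837, -0.1537) → reset → x⁺ = (-0.3347, -0.2829), jump to mode 0
Mode 0: guard c·x = 0.6709 hit at Δt = 0.2760 (t = 2.4509), x⁻ = (-0.1436, -0.6672) → reset → x⁺ = (-0.0764, -0.8838), jump to mode 2
Mode 2: flow for 0.3204 to horizon, guard not reached → x = (-0.2419, -0.4346)

1 0.9516 2->0
2 1.5753 0->2
3 2.1748 2->0
4 2.4509 0->2
final: 2 -0.2419 -0.4346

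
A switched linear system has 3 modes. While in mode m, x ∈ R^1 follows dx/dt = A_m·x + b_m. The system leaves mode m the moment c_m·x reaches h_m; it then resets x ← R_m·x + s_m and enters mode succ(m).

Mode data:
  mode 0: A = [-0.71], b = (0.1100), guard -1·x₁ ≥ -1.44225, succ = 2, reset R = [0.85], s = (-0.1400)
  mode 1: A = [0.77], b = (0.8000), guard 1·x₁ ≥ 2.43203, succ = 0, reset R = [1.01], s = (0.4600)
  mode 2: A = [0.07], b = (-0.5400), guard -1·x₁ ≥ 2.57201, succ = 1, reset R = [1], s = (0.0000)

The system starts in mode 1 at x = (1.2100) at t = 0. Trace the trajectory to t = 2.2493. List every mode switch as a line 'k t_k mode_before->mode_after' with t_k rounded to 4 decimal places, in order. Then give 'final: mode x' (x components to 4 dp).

1 0.5636 1->0
2 1.6385 0->2
final: 2 0.7964

Mode 1: guard c·x = 2.4320 hit at Δt = 0.5636 (t = 0.5636), x⁻ = (2.4320) → reset → x⁺ = (2.9164), jump to mode 0
Mode 0: guard c·x = -1.4423 hit at Δt = 1.0749 (t = 1.6385), x⁻ = (1.4423) → reset → x⁺ = (1.0859), jump to mode 2
Mode 2: flow for 0.6108 to horizon, guard not reached → x = (0.7964)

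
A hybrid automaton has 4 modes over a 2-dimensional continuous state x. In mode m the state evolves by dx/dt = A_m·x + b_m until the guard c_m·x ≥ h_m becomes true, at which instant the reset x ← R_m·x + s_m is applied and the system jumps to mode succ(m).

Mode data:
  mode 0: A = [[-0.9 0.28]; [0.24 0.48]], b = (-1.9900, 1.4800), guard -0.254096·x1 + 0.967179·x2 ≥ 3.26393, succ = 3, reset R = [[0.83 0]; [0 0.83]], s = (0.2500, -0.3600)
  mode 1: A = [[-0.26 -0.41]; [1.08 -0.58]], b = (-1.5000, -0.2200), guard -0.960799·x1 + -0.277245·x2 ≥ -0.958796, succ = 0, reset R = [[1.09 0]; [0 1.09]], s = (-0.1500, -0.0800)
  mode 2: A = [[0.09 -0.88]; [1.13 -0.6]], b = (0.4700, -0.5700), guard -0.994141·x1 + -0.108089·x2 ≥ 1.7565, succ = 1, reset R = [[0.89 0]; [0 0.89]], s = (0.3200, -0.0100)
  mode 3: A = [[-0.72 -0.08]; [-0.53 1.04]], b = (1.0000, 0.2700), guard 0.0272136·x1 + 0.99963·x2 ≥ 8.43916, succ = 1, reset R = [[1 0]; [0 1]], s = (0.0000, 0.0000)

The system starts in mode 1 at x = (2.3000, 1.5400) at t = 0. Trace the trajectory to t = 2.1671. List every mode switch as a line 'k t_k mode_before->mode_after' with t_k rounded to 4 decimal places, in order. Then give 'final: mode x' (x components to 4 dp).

Mode 1: guard c·x = -0.9588 hit at Δt = 0.6982 (t = 0.6982), x⁻ = (0.5023, 1.7176) → reset → x⁺ = (0.3975, 1.7922), jump to mode 0
Mode 0: guard c·x = 3.2639 hit at Δt = 0.5583 (t = 1.2565), x⁻ = (-0.3159, 3.2917) → reset → x⁺ = (-0.0122, 2.3721), jump to mode 3
Mode 3: flow for 0.9106 to horizon, guard not reached → x = (0.4328, 6.3456)

1 0.6982 1->0
2 1.2565 0->3
final: 3 0.4328 6.3456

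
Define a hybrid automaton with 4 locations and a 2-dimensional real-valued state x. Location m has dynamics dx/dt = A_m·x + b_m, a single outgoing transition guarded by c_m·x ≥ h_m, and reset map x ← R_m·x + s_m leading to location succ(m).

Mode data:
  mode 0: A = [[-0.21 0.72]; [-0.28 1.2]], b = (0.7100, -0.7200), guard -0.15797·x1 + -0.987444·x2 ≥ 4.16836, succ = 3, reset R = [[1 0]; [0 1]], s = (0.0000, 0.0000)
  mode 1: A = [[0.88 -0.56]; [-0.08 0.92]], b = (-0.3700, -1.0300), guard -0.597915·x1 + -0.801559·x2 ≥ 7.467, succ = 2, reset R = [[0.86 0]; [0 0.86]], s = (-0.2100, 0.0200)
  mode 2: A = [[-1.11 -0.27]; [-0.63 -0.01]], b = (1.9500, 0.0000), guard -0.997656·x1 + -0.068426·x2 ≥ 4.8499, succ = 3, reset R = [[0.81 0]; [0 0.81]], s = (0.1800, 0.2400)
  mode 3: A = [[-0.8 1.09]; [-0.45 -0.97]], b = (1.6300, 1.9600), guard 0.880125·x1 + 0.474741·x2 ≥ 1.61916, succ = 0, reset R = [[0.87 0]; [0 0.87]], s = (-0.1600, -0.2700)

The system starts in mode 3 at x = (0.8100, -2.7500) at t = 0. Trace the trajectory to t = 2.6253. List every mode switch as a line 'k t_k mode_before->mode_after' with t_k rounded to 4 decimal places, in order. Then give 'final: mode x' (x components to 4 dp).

1 1.5896 3->0
final: 0 1.3775 -1.1318

Mode 3: guard c·x = 1.6192 hit at Δt = 1.5896 (t = 1.5896), x⁻ = (1.4749, 0.6762) → reset → x⁺ = (1.1232, 0.3183), jump to mode 0
Mode 0: flow for 1.0357 to horizon, guard not reached → x = (1.3775, -1.1318)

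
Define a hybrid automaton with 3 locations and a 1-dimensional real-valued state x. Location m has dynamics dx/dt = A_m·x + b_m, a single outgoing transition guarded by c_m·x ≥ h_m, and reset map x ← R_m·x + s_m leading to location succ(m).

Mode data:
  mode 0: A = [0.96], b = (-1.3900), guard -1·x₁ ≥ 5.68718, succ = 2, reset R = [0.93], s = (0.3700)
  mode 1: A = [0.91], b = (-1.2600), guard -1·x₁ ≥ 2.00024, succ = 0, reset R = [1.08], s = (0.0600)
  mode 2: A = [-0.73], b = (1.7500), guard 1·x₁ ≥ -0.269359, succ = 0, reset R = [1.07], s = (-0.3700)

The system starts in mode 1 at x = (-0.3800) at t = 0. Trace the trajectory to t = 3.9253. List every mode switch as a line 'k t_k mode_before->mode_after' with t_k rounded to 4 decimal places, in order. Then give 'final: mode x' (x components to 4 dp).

1 0.7158 1->0
2 1.4435 0->2
3 2.8261 2->0
final: 0 -4.6022

Mode 1: guard c·x = 2.0002 hit at Δt = 0.7158 (t = 0.7158), x⁻ = (-2.0002) → reset → x⁺ = (-2.1003), jump to mode 0
Mode 0: guard c·x = 5.6872 hit at Δt = 0.7277 (t = 1.4435), x⁻ = (-5.6872) → reset → x⁺ = (-4.9191), jump to mode 2
Mode 2: guard c·x = -0.2694 hit at Δt = 1.3826 (t = 2.8261), x⁻ = (-0.2694) → reset → x⁺ = (-0.6582), jump to mode 0
Mode 0: flow for 1.0992 to horizon, guard not reached → x = (-4.6022)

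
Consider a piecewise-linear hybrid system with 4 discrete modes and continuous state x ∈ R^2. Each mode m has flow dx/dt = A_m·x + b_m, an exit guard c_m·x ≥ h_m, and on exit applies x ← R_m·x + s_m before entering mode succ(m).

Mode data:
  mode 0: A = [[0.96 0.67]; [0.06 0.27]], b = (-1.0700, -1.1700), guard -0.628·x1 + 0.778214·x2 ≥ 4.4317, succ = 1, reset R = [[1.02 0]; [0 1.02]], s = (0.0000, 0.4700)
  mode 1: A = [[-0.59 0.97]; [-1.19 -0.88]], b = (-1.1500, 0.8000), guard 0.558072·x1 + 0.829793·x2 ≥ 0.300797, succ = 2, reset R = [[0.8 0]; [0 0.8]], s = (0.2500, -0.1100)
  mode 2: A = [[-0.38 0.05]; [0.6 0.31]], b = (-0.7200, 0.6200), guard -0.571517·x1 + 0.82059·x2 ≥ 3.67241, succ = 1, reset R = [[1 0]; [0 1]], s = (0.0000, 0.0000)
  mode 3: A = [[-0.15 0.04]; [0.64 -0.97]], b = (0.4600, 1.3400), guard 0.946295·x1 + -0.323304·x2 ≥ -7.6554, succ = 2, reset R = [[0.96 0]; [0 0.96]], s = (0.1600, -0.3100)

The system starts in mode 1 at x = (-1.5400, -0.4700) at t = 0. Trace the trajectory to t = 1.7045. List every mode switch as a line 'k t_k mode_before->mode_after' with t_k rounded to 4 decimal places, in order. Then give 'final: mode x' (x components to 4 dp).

Mode 1: guard c·x = 0.3008 hit at Δt = 0.7940 (t = 0.7940), x⁻ = (-1.3354, 1.2606) → reset → x⁺ = (-0.8184, 0.8985), jump to mode 2
Mode 2: flow for 0.9105 to horizon, guard not reached → x = (-1.0915, 1.2393)

1 0.7940 1->2
final: 2 -1.0915 1.2393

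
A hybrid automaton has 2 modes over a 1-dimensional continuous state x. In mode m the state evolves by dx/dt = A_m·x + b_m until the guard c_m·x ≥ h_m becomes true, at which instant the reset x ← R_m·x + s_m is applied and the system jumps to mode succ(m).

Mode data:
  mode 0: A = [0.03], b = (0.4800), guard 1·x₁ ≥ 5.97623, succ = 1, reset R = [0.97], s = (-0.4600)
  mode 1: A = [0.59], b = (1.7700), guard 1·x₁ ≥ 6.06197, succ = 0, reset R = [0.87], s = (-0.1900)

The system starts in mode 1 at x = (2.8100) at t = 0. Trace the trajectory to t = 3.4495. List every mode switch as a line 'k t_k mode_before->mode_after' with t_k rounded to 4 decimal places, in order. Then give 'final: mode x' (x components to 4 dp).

1 0.7534 1->0
2 2.1351 0->1
3 2.2764 1->0
final: 0 5.8391

Mode 1: guard c·x = 6.0620 hit at Δt = 0.7534 (t = 0.7534), x⁻ = (6.0620) → reset → x⁺ = (5.0839), jump to mode 0
Mode 0: guard c·x = 5.9762 hit at Δt = 1.3817 (t = 2.1351), x⁻ = (5.9762) → reset → x⁺ = (5.3369), jump to mode 1
Mode 1: guard c·x = 6.0620 hit at Δt = 0.1413 (t = 2.2764), x⁻ = (6.0620) → reset → x⁺ = (5.0839), jump to mode 0
Mode 0: flow for 1.1731 to horizon, guard not reached → x = (5.8391)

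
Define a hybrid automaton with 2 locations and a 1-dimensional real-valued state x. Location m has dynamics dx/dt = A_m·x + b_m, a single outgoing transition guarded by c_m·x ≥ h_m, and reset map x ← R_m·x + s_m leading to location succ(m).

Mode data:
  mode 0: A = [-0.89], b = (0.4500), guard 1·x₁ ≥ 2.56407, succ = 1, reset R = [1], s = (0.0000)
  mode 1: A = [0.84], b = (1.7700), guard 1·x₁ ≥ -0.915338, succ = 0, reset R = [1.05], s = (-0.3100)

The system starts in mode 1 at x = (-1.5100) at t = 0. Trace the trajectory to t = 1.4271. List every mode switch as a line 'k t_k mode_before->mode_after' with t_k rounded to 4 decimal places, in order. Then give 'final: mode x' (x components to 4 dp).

1 0.8227 1->0
final: 0 -0.5319

Mode 1: guard c·x = -0.9153 hit at Δt = 0.8227 (t = 0.8227), x⁻ = (-0.9153) → reset → x⁺ = (-1.2711), jump to mode 0
Mode 0: flow for 0.6044 to horizon, guard not reached → x = (-0.5319)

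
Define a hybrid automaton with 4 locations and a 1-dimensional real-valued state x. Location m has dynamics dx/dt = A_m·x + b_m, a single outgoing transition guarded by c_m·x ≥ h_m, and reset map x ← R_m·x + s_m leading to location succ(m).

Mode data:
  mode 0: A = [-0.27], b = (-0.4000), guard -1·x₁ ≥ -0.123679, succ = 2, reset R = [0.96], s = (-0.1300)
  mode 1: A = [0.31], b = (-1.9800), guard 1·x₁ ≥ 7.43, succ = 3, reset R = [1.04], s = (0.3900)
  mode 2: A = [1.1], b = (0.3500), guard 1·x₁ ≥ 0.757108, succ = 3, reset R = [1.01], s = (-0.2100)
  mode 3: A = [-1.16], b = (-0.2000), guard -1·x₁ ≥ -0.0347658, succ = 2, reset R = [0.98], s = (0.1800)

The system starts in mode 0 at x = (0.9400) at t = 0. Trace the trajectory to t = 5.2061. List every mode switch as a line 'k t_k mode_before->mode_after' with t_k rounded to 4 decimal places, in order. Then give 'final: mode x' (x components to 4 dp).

Mode 0: guard c·x = -0.1237 hit at Δt = 1.5228 (t = 1.5228), x⁻ = (0.1237) → reset → x⁺ = (-0.0113), jump to mode 2
Mode 2: guard c·x = 0.7571 hit at Δt = 1.1398 (t = 2.6626), x⁻ = (0.7571) → reset → x⁺ = (0.5547), jump to mode 3
Mode 3: guard c·x = -0.0348 hit at Δt = 1.0823 (t = 3.7449), x⁻ = (0.0348) → reset → x⁺ = (0.2141), jump to mode 2
Mode 2: guard c·x = 0.7571 hit at Δt = 0.6393 (t = 4.3842), x⁻ = (0.7571) → reset → x⁺ = (0.5547), jump to mode 3
Mode 3: flow for 0.8219 to horizon, guard not reached → x = (0.1078)

1 1.5228 0->2
2 2.6626 2->3
3 3.7449 3->2
4 4.3842 2->3
final: 3 0.1078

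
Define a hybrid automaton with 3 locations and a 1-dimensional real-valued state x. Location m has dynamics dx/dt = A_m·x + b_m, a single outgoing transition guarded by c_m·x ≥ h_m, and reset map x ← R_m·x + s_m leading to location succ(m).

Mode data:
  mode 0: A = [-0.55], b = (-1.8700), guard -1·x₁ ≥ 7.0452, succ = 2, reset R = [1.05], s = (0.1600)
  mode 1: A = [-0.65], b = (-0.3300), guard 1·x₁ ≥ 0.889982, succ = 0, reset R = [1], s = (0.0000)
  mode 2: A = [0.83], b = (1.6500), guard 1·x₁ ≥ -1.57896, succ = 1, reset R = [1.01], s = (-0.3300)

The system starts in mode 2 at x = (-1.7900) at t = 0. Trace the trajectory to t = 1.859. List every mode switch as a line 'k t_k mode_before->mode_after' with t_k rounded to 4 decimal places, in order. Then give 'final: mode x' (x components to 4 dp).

1 0.8743 2->1
final: 1 -1.2549

Mode 2: guard c·x = -1.5790 hit at Δt = 0.8743 (t = 0.8743), x⁻ = (-1.5790) → reset → x⁺ = (-1.9247), jump to mode 1
Mode 1: flow for 0.9847 to horizon, guard not reached → x = (-1.2549)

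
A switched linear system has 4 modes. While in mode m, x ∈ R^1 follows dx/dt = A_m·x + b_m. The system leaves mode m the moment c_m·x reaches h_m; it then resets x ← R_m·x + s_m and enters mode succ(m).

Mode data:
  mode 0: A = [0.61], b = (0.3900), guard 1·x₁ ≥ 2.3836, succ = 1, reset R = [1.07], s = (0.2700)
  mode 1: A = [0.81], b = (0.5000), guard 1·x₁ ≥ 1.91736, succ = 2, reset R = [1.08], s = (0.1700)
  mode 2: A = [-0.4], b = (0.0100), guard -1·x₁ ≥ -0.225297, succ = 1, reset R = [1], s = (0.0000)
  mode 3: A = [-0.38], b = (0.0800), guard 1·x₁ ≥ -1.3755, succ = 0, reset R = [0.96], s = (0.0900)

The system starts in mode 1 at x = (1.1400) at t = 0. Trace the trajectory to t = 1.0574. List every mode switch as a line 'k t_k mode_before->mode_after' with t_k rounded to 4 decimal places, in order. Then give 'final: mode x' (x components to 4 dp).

1 0.4522 1->2
final: 2 1.7643

Mode 1: guard c·x = 1.9174 hit at Δt = 0.4522 (t = 0.4522), x⁻ = (1.9174) → reset → x⁺ = (2.2407), jump to mode 2
Mode 2: flow for 0.6052 to horizon, guard not reached → x = (1.7643)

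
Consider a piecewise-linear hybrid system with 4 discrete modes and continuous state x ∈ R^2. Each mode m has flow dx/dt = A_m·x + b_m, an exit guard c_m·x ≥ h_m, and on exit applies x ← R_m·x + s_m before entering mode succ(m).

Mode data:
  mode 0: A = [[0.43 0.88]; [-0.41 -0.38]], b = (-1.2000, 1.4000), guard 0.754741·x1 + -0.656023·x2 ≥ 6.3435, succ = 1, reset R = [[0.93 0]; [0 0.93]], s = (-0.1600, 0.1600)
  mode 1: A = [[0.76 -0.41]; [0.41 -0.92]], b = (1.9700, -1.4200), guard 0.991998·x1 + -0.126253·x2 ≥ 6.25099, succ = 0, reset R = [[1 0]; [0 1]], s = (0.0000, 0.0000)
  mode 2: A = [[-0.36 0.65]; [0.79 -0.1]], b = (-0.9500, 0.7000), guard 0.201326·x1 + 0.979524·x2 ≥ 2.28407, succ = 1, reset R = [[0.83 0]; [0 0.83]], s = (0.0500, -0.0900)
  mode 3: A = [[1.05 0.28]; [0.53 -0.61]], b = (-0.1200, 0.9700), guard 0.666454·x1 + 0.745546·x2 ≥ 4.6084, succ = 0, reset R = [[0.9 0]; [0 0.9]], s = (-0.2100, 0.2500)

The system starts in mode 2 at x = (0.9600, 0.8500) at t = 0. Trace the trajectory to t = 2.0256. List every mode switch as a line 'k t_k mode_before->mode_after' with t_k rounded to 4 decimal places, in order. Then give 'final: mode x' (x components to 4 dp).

1 1.1796 2->1
final: 1 3.0803 0.4028

Mode 2: guard c·x = 2.2841 hit at Δt = 1.1796 (t = 1.1796), x⁻ = (0.7115, 2.1856) → reset → x⁺ = (0.6405, 1.7240), jump to mode 1
Mode 1: flow for 0.8460 to horizon, guard not reached → x = (3.0803, 0.4028)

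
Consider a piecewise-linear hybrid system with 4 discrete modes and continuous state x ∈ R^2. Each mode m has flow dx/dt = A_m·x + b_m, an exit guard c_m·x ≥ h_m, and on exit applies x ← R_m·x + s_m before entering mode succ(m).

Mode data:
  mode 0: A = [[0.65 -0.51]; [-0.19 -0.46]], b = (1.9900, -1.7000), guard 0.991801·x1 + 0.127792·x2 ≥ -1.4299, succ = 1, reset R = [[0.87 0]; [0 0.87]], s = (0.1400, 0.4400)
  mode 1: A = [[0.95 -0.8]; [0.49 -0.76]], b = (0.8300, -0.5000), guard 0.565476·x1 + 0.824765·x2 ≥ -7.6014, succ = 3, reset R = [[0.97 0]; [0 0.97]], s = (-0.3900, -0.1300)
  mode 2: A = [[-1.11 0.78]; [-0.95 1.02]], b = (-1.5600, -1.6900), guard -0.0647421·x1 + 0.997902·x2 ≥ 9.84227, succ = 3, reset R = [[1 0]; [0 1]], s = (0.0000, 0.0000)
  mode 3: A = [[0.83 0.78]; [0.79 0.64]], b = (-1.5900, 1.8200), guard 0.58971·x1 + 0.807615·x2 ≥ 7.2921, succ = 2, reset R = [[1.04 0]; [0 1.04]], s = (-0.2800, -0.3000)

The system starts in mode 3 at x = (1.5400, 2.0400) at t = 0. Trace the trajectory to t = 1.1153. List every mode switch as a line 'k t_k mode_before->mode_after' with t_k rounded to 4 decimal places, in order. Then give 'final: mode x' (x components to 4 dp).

Mode 3: guard c·x = 7.2921 hit at Δt = 0.6727 (t = 0.6727), x⁻ = (3.8525, 6.2161) → reset → x⁺ = (3.7266, 6.1648), jump to mode 2
Mode 2: flow for 0.4426 to horizon, guard not reached → x = (3.5047, 6.8259)

1 0.6727 3->2
final: 2 3.5047 6.8259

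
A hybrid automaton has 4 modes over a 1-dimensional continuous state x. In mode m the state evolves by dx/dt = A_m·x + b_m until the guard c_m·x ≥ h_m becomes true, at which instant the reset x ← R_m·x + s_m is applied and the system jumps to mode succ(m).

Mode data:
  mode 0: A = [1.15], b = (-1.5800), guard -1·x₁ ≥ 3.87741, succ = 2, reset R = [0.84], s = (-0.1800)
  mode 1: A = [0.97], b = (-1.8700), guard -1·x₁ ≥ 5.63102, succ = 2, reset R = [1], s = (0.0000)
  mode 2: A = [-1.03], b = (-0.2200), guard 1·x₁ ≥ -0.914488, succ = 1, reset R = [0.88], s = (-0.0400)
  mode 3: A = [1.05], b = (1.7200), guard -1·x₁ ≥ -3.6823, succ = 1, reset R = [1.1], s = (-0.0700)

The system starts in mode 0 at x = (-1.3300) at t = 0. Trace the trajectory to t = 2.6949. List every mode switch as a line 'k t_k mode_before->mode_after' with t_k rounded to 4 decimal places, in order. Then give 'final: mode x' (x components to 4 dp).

1 0.5772 0->2
2 2.0586 2->1
final: 1 -3.2118

Mode 0: guard c·x = 3.8774 hit at Δt = 0.5772 (t = 0.5772), x⁻ = (-3.8774) → reset → x⁺ = (-3.4370), jump to mode 2
Mode 2: guard c·x = -0.9145 hit at Δt = 1.4814 (t = 2.0586), x⁻ = (-0.9145) → reset → x⁺ = (-0.8447), jump to mode 1
Mode 1: flow for 0.6363 to horizon, guard not reached → x = (-3.2118)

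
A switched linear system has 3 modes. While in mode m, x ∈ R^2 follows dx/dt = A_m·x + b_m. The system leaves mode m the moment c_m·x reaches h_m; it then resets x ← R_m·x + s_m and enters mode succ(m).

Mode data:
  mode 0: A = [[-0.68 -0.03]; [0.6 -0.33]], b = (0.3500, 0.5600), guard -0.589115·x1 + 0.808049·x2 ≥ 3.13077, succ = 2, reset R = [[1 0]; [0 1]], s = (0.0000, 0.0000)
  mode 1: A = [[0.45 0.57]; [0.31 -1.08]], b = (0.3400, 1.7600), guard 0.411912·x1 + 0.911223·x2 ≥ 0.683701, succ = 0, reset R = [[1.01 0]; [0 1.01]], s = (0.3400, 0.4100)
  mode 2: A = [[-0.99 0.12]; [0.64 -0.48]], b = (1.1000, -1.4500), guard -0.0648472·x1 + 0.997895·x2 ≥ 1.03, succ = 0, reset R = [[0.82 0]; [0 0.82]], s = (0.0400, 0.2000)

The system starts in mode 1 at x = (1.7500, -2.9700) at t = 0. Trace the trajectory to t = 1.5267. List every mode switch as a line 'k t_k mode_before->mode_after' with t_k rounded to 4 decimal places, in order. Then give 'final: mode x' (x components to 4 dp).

Mode 1: guard c·x = 0.6837 hit at Δt = 0.7392 (t = 0.7392), x⁻ = (2.0084, -0.1576) → reset → x⁺ = (2.3685, 0.2509), jump to mode 0
Mode 0: flow for 0.7875 to horizon, guard not reached → x = (1.5830, 1.3833)

1 0.7392 1->0
final: 0 1.5830 1.3833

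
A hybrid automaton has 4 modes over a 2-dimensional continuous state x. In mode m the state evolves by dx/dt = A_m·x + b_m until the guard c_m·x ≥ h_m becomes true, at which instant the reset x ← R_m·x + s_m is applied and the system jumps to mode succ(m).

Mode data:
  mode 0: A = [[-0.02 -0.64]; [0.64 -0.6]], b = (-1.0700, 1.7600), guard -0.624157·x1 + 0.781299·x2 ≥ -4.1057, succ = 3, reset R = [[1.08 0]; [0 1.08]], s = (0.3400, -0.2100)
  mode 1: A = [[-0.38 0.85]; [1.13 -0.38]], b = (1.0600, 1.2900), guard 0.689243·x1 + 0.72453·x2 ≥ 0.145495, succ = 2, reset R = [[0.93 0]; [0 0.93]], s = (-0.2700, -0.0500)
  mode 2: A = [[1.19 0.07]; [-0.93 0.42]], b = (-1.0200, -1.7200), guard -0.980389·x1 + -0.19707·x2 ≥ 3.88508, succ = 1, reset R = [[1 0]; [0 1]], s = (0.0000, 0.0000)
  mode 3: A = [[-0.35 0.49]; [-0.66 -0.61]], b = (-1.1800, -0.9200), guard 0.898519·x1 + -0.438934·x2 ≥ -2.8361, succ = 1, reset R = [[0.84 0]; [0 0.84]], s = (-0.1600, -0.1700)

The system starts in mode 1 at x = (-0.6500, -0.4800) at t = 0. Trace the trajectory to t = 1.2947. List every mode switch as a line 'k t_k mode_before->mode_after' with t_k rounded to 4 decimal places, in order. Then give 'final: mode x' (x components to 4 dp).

Mode 1: guard c·x = 0.1455 hit at Δt = 0.6597 (t = 0.6597), x⁻ = (0.0292, 0.1730) → reset → x⁺ = (-0.2429, 0.1109), jump to mode 2
Mode 2: flow for 0.6350 to horizon, guard not reached → x = (-1.5007, -0.5904)

1 0.6597 1->2
final: 2 -1.5007 -0.5904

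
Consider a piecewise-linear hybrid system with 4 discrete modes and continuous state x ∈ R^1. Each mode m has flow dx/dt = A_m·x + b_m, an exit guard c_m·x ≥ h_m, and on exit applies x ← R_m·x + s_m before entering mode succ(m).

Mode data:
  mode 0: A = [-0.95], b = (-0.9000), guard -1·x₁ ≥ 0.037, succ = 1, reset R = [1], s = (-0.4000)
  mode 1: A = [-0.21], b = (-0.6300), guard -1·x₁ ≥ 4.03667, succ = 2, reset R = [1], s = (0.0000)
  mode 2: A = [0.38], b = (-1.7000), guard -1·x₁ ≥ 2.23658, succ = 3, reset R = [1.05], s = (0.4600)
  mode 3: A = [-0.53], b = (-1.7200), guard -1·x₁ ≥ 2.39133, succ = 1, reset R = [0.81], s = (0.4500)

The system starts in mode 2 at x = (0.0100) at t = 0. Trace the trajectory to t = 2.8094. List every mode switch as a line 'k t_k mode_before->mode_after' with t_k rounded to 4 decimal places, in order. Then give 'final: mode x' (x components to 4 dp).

1 1.0728 2->3
2 1.9465 3->1
final: 1 -1.7377

Mode 2: guard c·x = 2.2366 hit at Δt = 1.0728 (t = 1.0728), x⁻ = (-2.2366) → reset → x⁺ = (-1.8884), jump to mode 3
Mode 3: guard c·x = 2.3913 hit at Δt = 0.8737 (t = 1.9465), x⁻ = (-2.3913) → reset → x⁺ = (-1.4870), jump to mode 1
Mode 1: flow for 0.8629 to horizon, guard not reached → x = (-1.7377)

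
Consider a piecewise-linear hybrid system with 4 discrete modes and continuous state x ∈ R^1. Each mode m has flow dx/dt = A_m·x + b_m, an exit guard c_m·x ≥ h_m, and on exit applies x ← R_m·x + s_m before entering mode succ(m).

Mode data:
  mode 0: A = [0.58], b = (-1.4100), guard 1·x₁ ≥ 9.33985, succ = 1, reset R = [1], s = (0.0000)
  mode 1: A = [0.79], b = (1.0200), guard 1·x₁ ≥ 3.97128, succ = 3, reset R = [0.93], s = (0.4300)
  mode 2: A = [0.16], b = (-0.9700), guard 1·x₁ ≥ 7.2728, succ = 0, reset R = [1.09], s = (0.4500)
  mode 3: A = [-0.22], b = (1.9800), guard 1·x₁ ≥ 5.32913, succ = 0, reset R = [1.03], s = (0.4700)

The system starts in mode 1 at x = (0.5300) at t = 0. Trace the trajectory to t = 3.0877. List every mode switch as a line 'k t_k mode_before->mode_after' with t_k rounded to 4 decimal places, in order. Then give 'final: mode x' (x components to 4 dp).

1 1.3432 1->3
2 2.6343 3->0
final: 0 7.0202

Mode 1: guard c·x = 3.9713 hit at Δt = 1.3432 (t = 1.3432), x⁻ = (3.9713) → reset → x⁺ = (4.1233), jump to mode 3
Mode 3: guard c·x = 5.3291 hit at Δt = 1.2911 (t = 2.6343), x⁻ = (5.3291) → reset → x⁺ = (5.9590), jump to mode 0
Mode 0: flow for 0.4534 to horizon, guard not reached → x = (7.0202)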